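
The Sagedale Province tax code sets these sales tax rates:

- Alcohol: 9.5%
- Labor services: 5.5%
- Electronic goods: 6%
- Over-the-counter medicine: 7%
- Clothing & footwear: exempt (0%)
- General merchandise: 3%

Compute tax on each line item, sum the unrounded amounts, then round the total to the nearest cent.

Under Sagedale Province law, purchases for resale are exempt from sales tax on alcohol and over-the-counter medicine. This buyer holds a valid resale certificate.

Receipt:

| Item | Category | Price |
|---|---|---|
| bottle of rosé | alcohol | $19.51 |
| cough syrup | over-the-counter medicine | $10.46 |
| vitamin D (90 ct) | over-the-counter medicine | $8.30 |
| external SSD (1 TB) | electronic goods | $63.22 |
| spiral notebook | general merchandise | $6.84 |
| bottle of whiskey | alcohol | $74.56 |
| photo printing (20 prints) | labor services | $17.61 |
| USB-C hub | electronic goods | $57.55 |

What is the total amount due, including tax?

Bottle of rosé $19.51: alcohol, buyer-exempt → 0% → $0.00
Cough syrup $10.46: over-the-counter medicine, buyer-exempt → 0% → $0.00
Vitamin D (90 ct) $8.30: over-the-counter medicine, buyer-exempt → 0% → $0.00
External SSD (1 TB) $63.22: electronic goods → 6% → $3.7932
Spiral notebook $6.84: general merchandise → 3% → $0.2052
Bottle of whiskey $74.56: alcohol, buyer-exempt → 0% → $0.00
Photo printing (20 prints) $17.61: labor services → 5.5% → $0.96855
USB-C hub $57.55: electronic goods → 6% → $3.453
Subtotal = $258.05; unrounded tax = $8.41995 → $8.42; total due = $266.47

$266.47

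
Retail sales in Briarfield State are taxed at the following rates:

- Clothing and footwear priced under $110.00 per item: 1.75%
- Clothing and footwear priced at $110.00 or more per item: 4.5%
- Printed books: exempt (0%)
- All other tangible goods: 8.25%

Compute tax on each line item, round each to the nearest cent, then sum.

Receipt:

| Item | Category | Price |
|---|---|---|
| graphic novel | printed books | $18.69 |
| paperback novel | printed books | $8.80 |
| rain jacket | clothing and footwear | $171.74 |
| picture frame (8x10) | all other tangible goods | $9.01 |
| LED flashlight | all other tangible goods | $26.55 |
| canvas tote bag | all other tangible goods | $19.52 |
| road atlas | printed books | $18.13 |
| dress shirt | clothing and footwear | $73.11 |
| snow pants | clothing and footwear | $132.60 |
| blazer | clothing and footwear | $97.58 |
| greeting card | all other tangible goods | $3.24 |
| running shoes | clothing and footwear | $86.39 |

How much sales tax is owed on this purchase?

Graphic novel $18.69: printed books → 0% → $0.00
Paperback novel $8.80: printed books → 0% → $0.00
Rain jacket $171.74: clothing and footwear, $110.00 or more → 4.5% → $7.73
Picture frame (8x10) $9.01: all other tangible goods → 8.25% → $0.74
LED flashlight $26.55: all other tangible goods → 8.25% → $2.19
Canvas tote bag $19.52: all other tangible goods → 8.25% → $1.61
Road atlas $18.13: printed books → 0% → $0.00
Dress shirt $73.11: clothing and footwear, under $110.00 → 1.75% → $1.28
Snow pants $132.60: clothing and footwear, $110.00 or more → 4.5% → $5.97
Blazer $97.58: clothing and footwear, under $110.00 → 1.75% → $1.71
Greeting card $3.24: all other tangible goods → 8.25% → $0.27
Running shoes $86.39: clothing and footwear, under $110.00 → 1.75% → $1.51
Total tax = $7.73 + $0.74 + $2.19 + $1.61 + $1.28 + $5.97 + $1.71 + $0.27 + $1.51 = $23.01

$23.01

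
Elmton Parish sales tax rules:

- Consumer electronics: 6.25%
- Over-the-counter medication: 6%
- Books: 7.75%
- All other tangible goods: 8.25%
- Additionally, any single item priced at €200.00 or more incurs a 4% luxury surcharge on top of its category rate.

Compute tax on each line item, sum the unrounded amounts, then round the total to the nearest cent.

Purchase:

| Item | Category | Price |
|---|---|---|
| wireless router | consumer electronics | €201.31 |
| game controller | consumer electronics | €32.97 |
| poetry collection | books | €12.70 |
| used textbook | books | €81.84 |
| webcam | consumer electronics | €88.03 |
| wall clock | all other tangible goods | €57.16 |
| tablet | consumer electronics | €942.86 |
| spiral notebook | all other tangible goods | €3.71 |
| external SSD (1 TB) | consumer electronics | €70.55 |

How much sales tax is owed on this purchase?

€141.60

Wireless router €201.31: consumer electronics → 6.25% + 4% surcharge = 10.25% → €20.634275
Game controller €32.97: consumer electronics → 6.25% → €2.060625
Poetry collection €12.70: books → 7.75% → €0.98425
Used textbook €81.84: books → 7.75% → €6.3426
Webcam €88.03: consumer electronics → 6.25% → €5.501875
Wall clock €57.16: all other tangible goods → 8.25% → €4.7157
Tablet €942.86: consumer electronics → 6.25% + 4% surcharge = 10.25% → €96.64315
Spiral notebook €3.71: all other tangible goods → 8.25% → €0.306075
External SSD (1 TB) €70.55: consumer electronics → 6.25% → €4.409375
Unrounded tax sum = €141.597925 → €141.60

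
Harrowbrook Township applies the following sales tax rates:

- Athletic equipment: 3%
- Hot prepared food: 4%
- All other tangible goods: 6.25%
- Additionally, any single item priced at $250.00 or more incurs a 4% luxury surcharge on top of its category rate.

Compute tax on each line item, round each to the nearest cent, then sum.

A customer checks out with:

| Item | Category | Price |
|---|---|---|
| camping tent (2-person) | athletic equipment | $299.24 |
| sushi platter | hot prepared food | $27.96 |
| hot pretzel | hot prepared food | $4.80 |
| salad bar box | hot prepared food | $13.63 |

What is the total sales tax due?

Camping tent (2-person) $299.24: athletic equipment → 3% + 4% surcharge = 7% → $20.95
Sushi platter $27.96: hot prepared food → 4% → $1.12
Hot pretzel $4.80: hot prepared food → 4% → $0.19
Salad bar box $13.63: hot prepared food → 4% → $0.55
Total tax = $20.95 + $1.12 + $0.19 + $0.55 = $22.81

$22.81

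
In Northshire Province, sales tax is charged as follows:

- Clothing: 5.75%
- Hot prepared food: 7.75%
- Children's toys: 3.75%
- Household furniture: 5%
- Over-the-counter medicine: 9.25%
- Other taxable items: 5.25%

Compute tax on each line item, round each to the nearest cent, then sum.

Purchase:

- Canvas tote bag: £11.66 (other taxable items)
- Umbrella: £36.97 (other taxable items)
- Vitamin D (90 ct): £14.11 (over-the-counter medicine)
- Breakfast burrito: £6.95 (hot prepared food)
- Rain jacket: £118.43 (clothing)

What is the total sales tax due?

£11.21

Canvas tote bag £11.66: other taxable items → 5.25% → £0.61
Umbrella £36.97: other taxable items → 5.25% → £1.94
Vitamin D (90 ct) £14.11: over-the-counter medicine → 9.25% → £1.31
Breakfast burrito £6.95: hot prepared food → 7.75% → £0.54
Rain jacket £118.43: clothing → 5.75% → £6.81
Total tax = £0.61 + £1.94 + £1.31 + £0.54 + £6.81 = £11.21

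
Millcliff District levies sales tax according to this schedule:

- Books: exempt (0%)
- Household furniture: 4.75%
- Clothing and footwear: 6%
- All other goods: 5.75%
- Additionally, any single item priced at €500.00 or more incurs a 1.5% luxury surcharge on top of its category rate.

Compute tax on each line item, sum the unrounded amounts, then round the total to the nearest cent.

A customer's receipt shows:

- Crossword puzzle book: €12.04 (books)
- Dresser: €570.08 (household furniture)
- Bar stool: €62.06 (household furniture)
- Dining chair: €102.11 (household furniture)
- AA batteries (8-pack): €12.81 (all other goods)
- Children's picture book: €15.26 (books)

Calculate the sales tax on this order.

€44.16

Crossword puzzle book €12.04: books → 0% → €0.00
Dresser €570.08: household furniture → 4.75% + 1.5% surcharge = 6.25% → €35.63
Bar stool €62.06: household furniture → 4.75% → €2.94785
Dining chair €102.11: household furniture → 4.75% → €4.850225
AA batteries (8-pack) €12.81: all other goods → 5.75% → €0.736575
Children's picture book €15.26: books → 0% → €0.00
Unrounded tax sum = €44.16465 → €44.16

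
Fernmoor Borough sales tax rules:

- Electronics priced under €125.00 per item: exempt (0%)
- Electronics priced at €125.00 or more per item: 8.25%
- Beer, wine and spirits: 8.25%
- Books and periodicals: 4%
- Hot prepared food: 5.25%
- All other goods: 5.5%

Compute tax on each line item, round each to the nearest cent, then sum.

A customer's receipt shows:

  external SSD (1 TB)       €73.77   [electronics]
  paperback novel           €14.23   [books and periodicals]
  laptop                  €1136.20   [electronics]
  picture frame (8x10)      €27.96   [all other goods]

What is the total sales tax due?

External SSD (1 TB) €73.77: electronics, under €125.00 → 0% → €0.00
Paperback novel €14.23: books and periodicals → 4% → €0.57
Laptop €1136.20: electronics, €125.00 or more → 8.25% → €93.74
Picture frame (8x10) €27.96: all other goods → 5.5% → €1.54
Total tax = €0.57 + €93.74 + €1.54 = €95.85

€95.85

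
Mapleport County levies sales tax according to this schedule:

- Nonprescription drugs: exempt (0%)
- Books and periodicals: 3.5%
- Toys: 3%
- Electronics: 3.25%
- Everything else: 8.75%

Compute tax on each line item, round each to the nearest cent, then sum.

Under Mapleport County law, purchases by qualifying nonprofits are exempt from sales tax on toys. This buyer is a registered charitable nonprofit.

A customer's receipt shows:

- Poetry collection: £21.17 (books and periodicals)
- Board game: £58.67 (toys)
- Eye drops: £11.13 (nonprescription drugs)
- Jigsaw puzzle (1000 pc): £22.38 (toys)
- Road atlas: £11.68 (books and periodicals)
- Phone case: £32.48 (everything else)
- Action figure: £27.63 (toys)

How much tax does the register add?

£3.99

Poetry collection £21.17: books and periodicals → 3.5% → £0.74
Board game £58.67: toys, buyer-exempt → 0% → £0.00
Eye drops £11.13: nonprescription drugs → 0% → £0.00
Jigsaw puzzle (1000 pc) £22.38: toys, buyer-exempt → 0% → £0.00
Road atlas £11.68: books and periodicals → 3.5% → £0.41
Phone case £32.48: everything else → 8.75% → £2.84
Action figure £27.63: toys, buyer-exempt → 0% → £0.00
Total tax = £0.74 + £0.41 + £2.84 = £3.99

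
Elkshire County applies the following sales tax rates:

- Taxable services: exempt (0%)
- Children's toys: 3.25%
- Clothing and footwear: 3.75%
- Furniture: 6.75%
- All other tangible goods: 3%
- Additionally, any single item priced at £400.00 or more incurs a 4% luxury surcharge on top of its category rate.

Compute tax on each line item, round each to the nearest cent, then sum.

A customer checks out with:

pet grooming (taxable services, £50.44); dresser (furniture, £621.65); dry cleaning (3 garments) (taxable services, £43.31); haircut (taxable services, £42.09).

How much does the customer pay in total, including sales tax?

£824.32

Pet grooming £50.44: taxable services → 0% → £0.00
Dresser £621.65: furniture → 6.75% + 4% surcharge = 10.75% → £66.83
Dry cleaning (3 garments) £43.31: taxable services → 0% → £0.00
Haircut £42.09: taxable services → 0% → £0.00
Subtotal = £757.49; tax = £66.83; total due = £824.32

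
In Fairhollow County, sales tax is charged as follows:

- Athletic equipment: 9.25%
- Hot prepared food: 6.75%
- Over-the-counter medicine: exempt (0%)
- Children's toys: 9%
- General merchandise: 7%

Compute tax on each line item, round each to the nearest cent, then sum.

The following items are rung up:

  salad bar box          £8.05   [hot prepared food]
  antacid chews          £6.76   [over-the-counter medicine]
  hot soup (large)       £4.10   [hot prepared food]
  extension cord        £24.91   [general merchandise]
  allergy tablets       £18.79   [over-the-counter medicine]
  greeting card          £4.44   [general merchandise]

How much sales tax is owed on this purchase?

£2.87

Salad bar box £8.05: hot prepared food → 6.75% → £0.54
Antacid chews £6.76: over-the-counter medicine → 0% → £0.00
Hot soup (large) £4.10: hot prepared food → 6.75% → £0.28
Extension cord £24.91: general merchandise → 7% → £1.74
Allergy tablets £18.79: over-the-counter medicine → 0% → £0.00
Greeting card £4.44: general merchandise → 7% → £0.31
Total tax = £0.54 + £0.28 + £1.74 + £0.31 = £2.87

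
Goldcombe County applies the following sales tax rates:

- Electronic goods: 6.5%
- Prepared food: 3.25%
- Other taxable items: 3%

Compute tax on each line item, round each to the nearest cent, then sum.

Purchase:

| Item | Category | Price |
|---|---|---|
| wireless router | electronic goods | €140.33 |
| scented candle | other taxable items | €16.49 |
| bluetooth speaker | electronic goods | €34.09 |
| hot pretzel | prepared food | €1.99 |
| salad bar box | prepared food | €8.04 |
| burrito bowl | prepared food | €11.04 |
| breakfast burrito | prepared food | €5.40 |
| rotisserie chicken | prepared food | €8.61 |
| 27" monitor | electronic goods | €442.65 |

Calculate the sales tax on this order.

Wireless router €140.33: electronic goods → 6.5% → €9.12
Scented candle €16.49: other taxable items → 3% → €0.49
Bluetooth speaker €34.09: electronic goods → 6.5% → €2.22
Hot pretzel €1.99: prepared food → 3.25% → €0.06
Salad bar box €8.04: prepared food → 3.25% → €0.26
Burrito bowl €11.04: prepared food → 3.25% → €0.36
Breakfast burrito €5.40: prepared food → 3.25% → €0.18
Rotisserie chicken €8.61: prepared food → 3.25% → €0.28
27" monitor €442.65: electronic goods → 6.5% → €28.77
Total tax = €9.12 + €0.49 + €2.22 + €0.06 + €0.26 + €0.36 + €0.18 + €0.28 + €28.77 = €41.74

€41.74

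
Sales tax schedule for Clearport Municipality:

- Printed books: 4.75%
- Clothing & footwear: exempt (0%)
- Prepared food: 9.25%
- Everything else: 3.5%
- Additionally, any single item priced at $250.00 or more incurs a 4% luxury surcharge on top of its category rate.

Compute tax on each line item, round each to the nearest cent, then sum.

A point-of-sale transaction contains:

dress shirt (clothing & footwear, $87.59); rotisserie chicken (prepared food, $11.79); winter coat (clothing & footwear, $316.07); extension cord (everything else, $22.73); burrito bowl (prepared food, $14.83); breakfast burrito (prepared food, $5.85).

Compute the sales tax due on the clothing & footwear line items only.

Dress shirt $87.59: clothing & footwear → 0% → $0.00
Winter coat $316.07: clothing & footwear → 0% + 4% surcharge = 4% → $12.64
Tax on clothing & footwear = $0.00 + $12.64 = $12.64

$12.64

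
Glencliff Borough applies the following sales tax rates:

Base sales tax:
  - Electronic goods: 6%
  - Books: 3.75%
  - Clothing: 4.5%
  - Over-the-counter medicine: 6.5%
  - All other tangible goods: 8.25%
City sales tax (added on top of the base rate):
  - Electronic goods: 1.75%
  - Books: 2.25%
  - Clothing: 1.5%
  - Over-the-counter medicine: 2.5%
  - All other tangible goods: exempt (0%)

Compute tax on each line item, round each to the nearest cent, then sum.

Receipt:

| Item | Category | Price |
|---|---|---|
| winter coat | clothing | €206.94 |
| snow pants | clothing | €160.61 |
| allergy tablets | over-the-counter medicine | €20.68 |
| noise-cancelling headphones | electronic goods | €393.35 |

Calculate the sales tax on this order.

Winter coat €206.94: clothing → 4.5% + 1.5% city = 6% → €12.42
Snow pants €160.61: clothing → 4.5% + 1.5% city = 6% → €9.64
Allergy tablets €20.68: over-the-counter medicine → 6.5% + 2.5% city = 9% → €1.86
Noise-cancelling headphones €393.35: electronic goods → 6% + 1.75% city = 7.75% → €30.48
Total tax = €12.42 + €9.64 + €1.86 + €30.48 = €54.40

€54.40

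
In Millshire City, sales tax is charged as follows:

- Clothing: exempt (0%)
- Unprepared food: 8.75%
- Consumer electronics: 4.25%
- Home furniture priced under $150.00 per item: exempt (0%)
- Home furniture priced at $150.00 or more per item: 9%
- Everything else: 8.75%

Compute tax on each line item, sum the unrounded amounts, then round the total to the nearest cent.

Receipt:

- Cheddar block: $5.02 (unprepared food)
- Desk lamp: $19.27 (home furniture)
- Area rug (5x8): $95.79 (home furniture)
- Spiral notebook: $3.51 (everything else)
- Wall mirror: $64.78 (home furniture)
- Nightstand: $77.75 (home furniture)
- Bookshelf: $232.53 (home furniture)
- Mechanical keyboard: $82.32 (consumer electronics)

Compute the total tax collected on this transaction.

$25.17

Cheddar block $5.02: unprepared food → 8.75% → $0.43925
Desk lamp $19.27: home furniture, under $150.00 → 0% → $0.00
Area rug (5x8) $95.79: home furniture, under $150.00 → 0% → $0.00
Spiral notebook $3.51: everything else → 8.75% → $0.307125
Wall mirror $64.78: home furniture, under $150.00 → 0% → $0.00
Nightstand $77.75: home furniture, under $150.00 → 0% → $0.00
Bookshelf $232.53: home furniture, $150.00 or more → 9% → $20.9277
Mechanical keyboard $82.32: consumer electronics → 4.25% → $3.4986
Unrounded tax sum = $25.172675 → $25.17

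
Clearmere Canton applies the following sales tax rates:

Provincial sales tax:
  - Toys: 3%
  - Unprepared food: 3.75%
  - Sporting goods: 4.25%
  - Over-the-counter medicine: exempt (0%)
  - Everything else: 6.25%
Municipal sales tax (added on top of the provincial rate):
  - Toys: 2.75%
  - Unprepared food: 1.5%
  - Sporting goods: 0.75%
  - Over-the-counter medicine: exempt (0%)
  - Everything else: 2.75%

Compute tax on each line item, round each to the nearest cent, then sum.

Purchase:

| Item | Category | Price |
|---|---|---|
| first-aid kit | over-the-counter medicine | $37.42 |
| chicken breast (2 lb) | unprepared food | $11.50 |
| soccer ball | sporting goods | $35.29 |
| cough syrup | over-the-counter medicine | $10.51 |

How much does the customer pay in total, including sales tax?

First-aid kit $37.42: over-the-counter medicine → 0% + 0% municipal = 0% → $0.00
Chicken breast (2 lb) $11.50: unprepared food → 3.75% + 1.5% municipal = 5.25% → $0.60
Soccer ball $35.29: sporting goods → 4.25% + 0.75% municipal = 5% → $1.76
Cough syrup $10.51: over-the-counter medicine → 0% + 0% municipal = 0% → $0.00
Subtotal = $94.72; tax = $2.36; total due = $97.08

$97.08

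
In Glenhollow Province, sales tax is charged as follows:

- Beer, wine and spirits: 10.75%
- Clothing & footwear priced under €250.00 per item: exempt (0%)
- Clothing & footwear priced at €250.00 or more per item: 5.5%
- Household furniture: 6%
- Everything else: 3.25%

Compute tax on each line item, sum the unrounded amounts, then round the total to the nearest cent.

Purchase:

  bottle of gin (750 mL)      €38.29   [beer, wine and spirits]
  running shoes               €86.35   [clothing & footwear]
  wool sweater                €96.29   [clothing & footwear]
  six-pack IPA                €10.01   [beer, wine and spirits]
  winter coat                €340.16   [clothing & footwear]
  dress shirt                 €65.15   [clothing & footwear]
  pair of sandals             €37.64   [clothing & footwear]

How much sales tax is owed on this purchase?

€23.90

Bottle of gin (750 mL) €38.29: beer, wine and spirits → 10.75% → €4.116175
Running shoes €86.35: clothing & footwear, under €250.00 → 0% → €0.00
Wool sweater €96.29: clothing & footwear, under €250.00 → 0% → €0.00
Six-pack IPA €10.01: beer, wine and spirits → 10.75% → €1.076075
Winter coat €340.16: clothing & footwear, €250.00 or more → 5.5% → €18.7088
Dress shirt €65.15: clothing & footwear, under €250.00 → 0% → €0.00
Pair of sandals €37.64: clothing & footwear, under €250.00 → 0% → €0.00
Unrounded tax sum = €23.90105 → €23.90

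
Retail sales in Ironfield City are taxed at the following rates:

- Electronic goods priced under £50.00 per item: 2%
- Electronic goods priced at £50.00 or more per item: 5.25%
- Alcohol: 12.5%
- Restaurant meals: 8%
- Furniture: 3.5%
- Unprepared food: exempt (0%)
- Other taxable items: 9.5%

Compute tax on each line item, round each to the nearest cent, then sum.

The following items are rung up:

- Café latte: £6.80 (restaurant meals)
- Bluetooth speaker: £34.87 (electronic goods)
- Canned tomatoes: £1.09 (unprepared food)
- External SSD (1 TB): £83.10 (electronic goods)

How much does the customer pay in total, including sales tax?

Café latte £6.80: restaurant meals → 8% → £0.54
Bluetooth speaker £34.87: electronic goods, under £50.00 → 2% → £0.70
Canned tomatoes £1.09: unprepared food → 0% → £0.00
External SSD (1 TB) £83.10: electronic goods, £50.00 or more → 5.25% → £4.36
Subtotal = £125.86; tax = £5.60; total due = £131.46

£131.46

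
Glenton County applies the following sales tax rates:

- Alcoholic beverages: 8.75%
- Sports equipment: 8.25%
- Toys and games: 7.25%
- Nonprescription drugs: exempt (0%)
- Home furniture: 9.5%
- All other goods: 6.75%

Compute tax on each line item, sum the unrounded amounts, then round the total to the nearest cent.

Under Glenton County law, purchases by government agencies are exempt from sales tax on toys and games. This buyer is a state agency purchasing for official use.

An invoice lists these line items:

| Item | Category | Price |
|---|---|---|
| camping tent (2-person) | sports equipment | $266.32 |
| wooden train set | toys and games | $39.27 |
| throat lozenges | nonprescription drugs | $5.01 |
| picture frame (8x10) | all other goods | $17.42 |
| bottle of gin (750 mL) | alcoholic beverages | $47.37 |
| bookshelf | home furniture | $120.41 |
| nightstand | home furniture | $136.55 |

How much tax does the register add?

Camping tent (2-person) $266.32: sports equipment → 8.25% → $21.9714
Wooden train set $39.27: toys and games, buyer-exempt → 0% → $0.00
Throat lozenges $5.01: nonprescription drugs → 0% → $0.00
Picture frame (8x10) $17.42: all other goods → 6.75% → $1.17585
Bottle of gin (750 mL) $47.37: alcoholic beverages → 8.75% → $4.144875
Bookshelf $120.41: home furniture → 9.5% → $11.43895
Nightstand $136.55: home furniture → 9.5% → $12.97225
Unrounded tax sum = $51.703325 → $51.70

$51.70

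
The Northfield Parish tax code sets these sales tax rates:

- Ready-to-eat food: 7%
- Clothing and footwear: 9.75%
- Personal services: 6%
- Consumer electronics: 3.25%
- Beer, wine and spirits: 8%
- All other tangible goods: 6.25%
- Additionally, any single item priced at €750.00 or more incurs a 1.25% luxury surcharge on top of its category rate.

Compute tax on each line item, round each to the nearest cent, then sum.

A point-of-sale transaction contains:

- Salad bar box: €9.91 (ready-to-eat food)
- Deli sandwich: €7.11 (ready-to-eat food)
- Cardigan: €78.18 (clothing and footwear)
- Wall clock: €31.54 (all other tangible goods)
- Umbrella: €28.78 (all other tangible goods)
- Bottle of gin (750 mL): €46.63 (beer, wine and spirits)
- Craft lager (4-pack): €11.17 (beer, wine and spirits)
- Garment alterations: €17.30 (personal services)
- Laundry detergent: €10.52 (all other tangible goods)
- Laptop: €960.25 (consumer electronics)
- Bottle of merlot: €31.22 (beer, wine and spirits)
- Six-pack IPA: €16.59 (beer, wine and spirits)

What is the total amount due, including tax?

Salad bar box €9.91: ready-to-eat food → 7% → €0.69
Deli sandwich €7.11: ready-to-eat food → 7% → €0.50
Cardigan €78.18: clothing and footwear → 9.75% → €7.62
Wall clock €31.54: all other tangible goods → 6.25% → €1.97
Umbrella €28.78: all other tangible goods → 6.25% → €1.80
Bottle of gin (750 mL) €46.63: beer, wine and spirits → 8% → €3.73
Craft lager (4-pack) €11.17: beer, wine and spirits → 8% → €0.89
Garment alterations €17.30: personal services → 6% → €1.04
Laundry detergent €10.52: all other tangible goods → 6.25% → €0.66
Laptop €960.25: consumer electronics → 3.25% + 1.25% surcharge = 4.5% → €43.21
Bottle of merlot €31.22: beer, wine and spirits → 8% → €2.50
Six-pack IPA €16.59: beer, wine and spirits → 8% → €1.33
Subtotal = €1249.20; tax = €65.94; total due = €1315.14

€1315.14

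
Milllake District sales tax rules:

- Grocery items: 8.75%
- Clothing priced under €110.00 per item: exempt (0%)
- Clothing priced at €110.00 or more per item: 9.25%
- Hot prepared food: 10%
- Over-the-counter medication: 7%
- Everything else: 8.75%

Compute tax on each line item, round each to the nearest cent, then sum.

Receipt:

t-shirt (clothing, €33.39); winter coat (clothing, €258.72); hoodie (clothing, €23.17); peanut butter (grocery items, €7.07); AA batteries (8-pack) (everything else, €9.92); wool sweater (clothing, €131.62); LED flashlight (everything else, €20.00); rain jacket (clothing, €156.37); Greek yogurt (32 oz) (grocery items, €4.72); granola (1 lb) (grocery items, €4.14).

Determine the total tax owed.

€54.57

T-shirt €33.39: clothing, under €110.00 → 0% → €0.00
Winter coat €258.72: clothing, €110.00 or more → 9.25% → €23.93
Hoodie €23.17: clothing, under €110.00 → 0% → €0.00
Peanut butter €7.07: grocery items → 8.75% → €0.62
AA batteries (8-pack) €9.92: everything else → 8.75% → €0.87
Wool sweater €131.62: clothing, €110.00 or more → 9.25% → €12.17
LED flashlight €20.00: everything else → 8.75% → €1.75
Rain jacket €156.37: clothing, €110.00 or more → 9.25% → €14.46
Greek yogurt (32 oz) €4.72: grocery items → 8.75% → €0.41
Granola (1 lb) €4.14: grocery items → 8.75% → €0.36
Total tax = €23.93 + €0.62 + €0.87 + €12.17 + €1.75 + €14.46 + €0.41 + €0.36 = €54.57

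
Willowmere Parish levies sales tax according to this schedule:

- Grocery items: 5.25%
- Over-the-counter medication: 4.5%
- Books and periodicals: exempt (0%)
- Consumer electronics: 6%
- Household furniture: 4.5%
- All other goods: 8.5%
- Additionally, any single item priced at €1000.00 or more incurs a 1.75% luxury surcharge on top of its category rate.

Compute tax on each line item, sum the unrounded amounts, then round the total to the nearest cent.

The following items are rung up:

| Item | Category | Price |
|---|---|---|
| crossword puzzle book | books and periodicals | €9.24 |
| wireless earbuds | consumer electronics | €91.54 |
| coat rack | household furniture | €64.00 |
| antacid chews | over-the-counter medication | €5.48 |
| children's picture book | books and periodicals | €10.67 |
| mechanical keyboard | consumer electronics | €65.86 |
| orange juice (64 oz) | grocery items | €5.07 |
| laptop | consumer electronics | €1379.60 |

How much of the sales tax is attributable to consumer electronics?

Wireless earbuds €91.54: consumer electronics → 6% → €5.4924
Mechanical keyboard €65.86: consumer electronics → 6% → €3.9516
Laptop €1379.60: consumer electronics → 6% + 1.75% surcharge = 7.75% → €106.919
Tax on consumer electronics: unrounded sum = €116.363 → €116.36

€116.36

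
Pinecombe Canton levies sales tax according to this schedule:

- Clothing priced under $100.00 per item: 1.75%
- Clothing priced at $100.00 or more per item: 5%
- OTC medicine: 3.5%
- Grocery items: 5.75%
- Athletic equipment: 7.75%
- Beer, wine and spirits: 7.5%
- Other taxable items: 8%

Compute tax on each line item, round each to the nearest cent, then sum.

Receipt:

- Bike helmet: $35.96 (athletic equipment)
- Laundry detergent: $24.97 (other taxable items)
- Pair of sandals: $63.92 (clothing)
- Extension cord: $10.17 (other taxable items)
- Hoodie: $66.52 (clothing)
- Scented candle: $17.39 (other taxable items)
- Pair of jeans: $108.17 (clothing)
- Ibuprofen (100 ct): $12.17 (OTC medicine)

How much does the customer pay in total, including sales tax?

$354.38

Bike helmet $35.96: athletic equipment → 7.75% → $2.79
Laundry detergent $24.97: other taxable items → 8% → $2.00
Pair of sandals $63.92: clothing, under $100.00 → 1.75% → $1.12
Extension cord $10.17: other taxable items → 8% → $0.81
Hoodie $66.52: clothing, under $100.00 → 1.75% → $1.16
Scented candle $17.39: other taxable items → 8% → $1.39
Pair of jeans $108.17: clothing, $100.00 or more → 5% → $5.41
Ibuprofen (100 ct) $12.17: OTC medicine → 3.5% → $0.43
Subtotal = $339.27; tax = $15.11; total due = $354.38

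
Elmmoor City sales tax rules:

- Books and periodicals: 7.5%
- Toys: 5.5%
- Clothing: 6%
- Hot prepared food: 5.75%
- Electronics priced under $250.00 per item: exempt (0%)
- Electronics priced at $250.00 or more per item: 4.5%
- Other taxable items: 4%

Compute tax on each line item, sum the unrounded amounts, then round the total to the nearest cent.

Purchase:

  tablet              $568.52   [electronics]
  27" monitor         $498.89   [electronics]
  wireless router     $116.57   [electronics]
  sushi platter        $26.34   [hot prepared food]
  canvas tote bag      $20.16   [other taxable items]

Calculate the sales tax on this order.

$50.35

Tablet $568.52: electronics, $250.00 or more → 4.5% → $25.5834
27" monitor $498.89: electronics, $250.00 or more → 4.5% → $22.45005
Wireless router $116.57: electronics, under $250.00 → 0% → $0.00
Sushi platter $26.34: hot prepared food → 5.75% → $1.51455
Canvas tote bag $20.16: other taxable items → 4% → $0.8064
Unrounded tax sum = $50.3544 → $50.35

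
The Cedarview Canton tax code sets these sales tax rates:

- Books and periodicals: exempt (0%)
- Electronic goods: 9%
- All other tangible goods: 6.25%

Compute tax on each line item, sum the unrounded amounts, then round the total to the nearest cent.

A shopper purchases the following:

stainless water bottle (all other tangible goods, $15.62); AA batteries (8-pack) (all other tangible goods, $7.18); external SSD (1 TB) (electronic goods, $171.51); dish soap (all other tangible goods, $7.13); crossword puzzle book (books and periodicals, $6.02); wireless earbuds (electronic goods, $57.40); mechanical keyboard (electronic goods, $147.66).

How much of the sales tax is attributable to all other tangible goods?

$1.87

Stainless water bottle $15.62: all other tangible goods → 6.25% → $0.97625
AA batteries (8-pack) $7.18: all other tangible goods → 6.25% → $0.44875
Dish soap $7.13: all other tangible goods → 6.25% → $0.445625
Tax on all other tangible goods: unrounded sum = $1.870625 → $1.87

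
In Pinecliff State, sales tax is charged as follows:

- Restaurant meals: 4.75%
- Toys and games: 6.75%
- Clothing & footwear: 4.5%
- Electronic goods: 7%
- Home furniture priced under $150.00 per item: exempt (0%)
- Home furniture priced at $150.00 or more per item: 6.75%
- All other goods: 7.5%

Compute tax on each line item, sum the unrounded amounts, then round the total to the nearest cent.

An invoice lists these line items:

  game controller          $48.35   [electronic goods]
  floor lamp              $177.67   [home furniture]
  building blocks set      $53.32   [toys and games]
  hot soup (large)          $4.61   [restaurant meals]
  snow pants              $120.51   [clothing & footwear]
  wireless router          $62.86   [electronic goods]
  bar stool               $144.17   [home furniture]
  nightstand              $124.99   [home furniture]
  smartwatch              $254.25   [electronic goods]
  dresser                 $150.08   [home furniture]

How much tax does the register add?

Game controller $48.35: electronic goods → 7% → $3.3845
Floor lamp $177.67: home furniture, $150.00 or more → 6.75% → $11.992725
Building blocks set $53.32: toys and games → 6.75% → $3.5991
Hot soup (large) $4.61: restaurant meals → 4.75% → $0.218975
Snow pants $120.51: clothing & footwear → 4.5% → $5.42295
Wireless router $62.86: electronic goods → 7% → $4.4002
Bar stool $144.17: home furniture, under $150.00 → 0% → $0.00
Nightstand $124.99: home furniture, under $150.00 → 0% → $0.00
Smartwatch $254.25: electronic goods → 7% → $17.7975
Dresser $150.08: home furniture, $150.00 or more → 6.75% → $10.1304
Unrounded tax sum = $56.94635 → $56.95

$56.95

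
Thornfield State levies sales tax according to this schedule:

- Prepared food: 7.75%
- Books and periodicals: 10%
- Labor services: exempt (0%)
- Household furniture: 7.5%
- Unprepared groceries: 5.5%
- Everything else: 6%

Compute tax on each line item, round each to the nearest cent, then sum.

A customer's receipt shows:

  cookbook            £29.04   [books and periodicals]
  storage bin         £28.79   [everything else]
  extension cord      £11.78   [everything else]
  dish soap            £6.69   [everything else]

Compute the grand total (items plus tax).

Cookbook £29.04: books and periodicals → 10% → £2.90
Storage bin £28.79: everything else → 6% → £1.73
Extension cord £11.78: everything else → 6% → £0.71
Dish soap £6.69: everything else → 6% → £0.40
Subtotal = £76.30; tax = £5.74; total due = £82.04

£82.04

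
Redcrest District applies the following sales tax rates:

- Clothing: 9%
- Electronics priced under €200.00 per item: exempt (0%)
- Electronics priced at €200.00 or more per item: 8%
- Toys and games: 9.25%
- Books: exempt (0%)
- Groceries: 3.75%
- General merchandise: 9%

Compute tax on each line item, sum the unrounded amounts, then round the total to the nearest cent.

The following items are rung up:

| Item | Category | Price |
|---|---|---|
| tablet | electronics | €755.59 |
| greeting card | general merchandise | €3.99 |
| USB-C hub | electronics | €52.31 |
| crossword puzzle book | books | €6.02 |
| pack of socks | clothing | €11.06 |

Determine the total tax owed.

Tablet €755.59: electronics, €200.00 or more → 8% → €60.4472
Greeting card €3.99: general merchandise → 9% → €0.3591
USB-C hub €52.31: electronics, under €200.00 → 0% → €0.00
Crossword puzzle book €6.02: books → 0% → €0.00
Pack of socks €11.06: clothing → 9% → €0.9954
Unrounded tax sum = €61.8017 → €61.80

€61.80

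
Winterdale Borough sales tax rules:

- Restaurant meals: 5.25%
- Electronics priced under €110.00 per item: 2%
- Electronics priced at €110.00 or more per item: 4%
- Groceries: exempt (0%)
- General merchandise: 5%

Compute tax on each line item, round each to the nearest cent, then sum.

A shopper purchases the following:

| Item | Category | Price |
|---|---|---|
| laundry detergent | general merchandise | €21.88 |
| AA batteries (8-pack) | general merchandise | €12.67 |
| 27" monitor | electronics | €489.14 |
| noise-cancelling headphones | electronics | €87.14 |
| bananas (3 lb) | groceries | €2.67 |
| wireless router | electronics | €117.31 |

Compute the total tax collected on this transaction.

€27.72

Laundry detergent €21.88: general merchandise → 5% → €1.09
AA batteries (8-pack) €12.67: general merchandise → 5% → €0.63
27" monitor €489.14: electronics, €110.00 or more → 4% → €19.57
Noise-cancelling headphones €87.14: electronics, under €110.00 → 2% → €1.74
Bananas (3 lb) €2.67: groceries → 0% → €0.00
Wireless router €117.31: electronics, €110.00 or more → 4% → €4.69
Total tax = €1.09 + €0.63 + €19.57 + €1.74 + €4.69 = €27.72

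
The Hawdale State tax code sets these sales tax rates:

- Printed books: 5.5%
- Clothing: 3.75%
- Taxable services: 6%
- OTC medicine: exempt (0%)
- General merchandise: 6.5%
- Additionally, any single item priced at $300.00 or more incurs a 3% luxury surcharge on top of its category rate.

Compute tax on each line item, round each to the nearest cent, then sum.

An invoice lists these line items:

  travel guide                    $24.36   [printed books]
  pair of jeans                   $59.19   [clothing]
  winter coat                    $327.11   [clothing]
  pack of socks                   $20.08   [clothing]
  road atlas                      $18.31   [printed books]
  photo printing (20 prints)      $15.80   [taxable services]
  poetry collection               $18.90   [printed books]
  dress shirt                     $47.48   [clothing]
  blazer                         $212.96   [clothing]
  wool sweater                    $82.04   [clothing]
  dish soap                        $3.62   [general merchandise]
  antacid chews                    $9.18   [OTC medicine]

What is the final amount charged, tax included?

$881.51

Travel guide $24.36: printed books → 5.5% → $1.34
Pair of jeans $59.19: clothing → 3.75% → $2.22
Winter coat $327.11: clothing → 3.75% + 3% surcharge = 6.75% → $22.08
Pack of socks $20.08: clothing → 3.75% → $0.75
Road atlas $18.31: printed books → 5.5% → $1.01
Photo printing (20 prints) $15.80: taxable services → 6% → $0.95
Poetry collection $18.90: printed books → 5.5% → $1.04
Dress shirt $47.48: clothing → 3.75% → $1.78
Blazer $212.96: clothing → 3.75% → $7.99
Wool sweater $82.04: clothing → 3.75% → $3.08
Dish soap $3.62: general merchandise → 6.5% → $0.24
Antacid chews $9.18: OTC medicine → 0% → $0.00
Subtotal = $839.03; tax = $42.48; total due = $881.51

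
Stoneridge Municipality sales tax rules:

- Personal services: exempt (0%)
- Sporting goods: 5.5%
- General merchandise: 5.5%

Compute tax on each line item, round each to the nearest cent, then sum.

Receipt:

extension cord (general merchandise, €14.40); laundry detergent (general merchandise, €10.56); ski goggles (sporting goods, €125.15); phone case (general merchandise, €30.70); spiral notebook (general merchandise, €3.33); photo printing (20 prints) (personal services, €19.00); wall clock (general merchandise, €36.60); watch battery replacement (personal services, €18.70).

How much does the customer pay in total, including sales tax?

€270.57

Extension cord €14.40: general merchandise → 5.5% → €0.79
Laundry detergent €10.56: general merchandise → 5.5% → €0.58
Ski goggles €125.15: sporting goods → 5.5% → €6.88
Phone case €30.70: general merchandise → 5.5% → €1.69
Spiral notebook €3.33: general merchandise → 5.5% → €0.18
Photo printing (20 prints) €19.00: personal services → 0% → €0.00
Wall clock €36.60: general merchandise → 5.5% → €2.01
Watch battery replacement €18.70: personal services → 0% → €0.00
Subtotal = €258.44; tax = €12.13; total due = €270.57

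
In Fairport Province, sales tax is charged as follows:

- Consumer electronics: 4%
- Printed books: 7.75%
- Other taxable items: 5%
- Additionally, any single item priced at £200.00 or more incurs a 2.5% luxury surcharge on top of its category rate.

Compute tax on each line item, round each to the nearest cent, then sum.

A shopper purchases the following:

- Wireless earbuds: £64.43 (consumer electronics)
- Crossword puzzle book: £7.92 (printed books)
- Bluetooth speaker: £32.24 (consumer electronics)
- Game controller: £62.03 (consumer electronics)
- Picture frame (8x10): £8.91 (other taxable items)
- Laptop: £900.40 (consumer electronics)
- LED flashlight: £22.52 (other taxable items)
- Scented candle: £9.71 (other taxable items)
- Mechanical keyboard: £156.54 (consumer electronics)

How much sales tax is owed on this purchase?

£73.82

Wireless earbuds £64.43: consumer electronics → 4% → £2.58
Crossword puzzle book £7.92: printed books → 7.75% → £0.61
Bluetooth speaker £32.24: consumer electronics → 4% → £1.29
Game controller £62.03: consumer electronics → 4% → £2.48
Picture frame (8x10) £8.91: other taxable items → 5% → £0.45
Laptop £900.40: consumer electronics → 4% + 2.5% surcharge = 6.5% → £58.53
LED flashlight £22.52: other taxable items → 5% → £1.13
Scented candle £9.71: other taxable items → 5% → £0.49
Mechanical keyboard £156.54: consumer electronics → 4% → £6.26
Total tax = £2.58 + £0.61 + £1.29 + £2.48 + £0.45 + £58.53 + £1.13 + £0.49 + £6.26 = £73.82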